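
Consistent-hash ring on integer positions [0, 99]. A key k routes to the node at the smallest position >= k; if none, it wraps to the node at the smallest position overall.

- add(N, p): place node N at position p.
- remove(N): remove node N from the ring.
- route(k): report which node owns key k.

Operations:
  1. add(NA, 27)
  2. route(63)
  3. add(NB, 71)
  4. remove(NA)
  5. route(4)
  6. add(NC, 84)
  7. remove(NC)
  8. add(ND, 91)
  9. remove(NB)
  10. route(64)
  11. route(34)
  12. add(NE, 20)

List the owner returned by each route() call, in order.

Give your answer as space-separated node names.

Op 1: add NA@27 -> ring=[27:NA]
Op 2: route key 63: none >= 63, wrap to smallest pos 27 -> NA
Op 3: add NB@71 -> ring=[27:NA,71:NB]
Op 4: remove NA -> ring=[71:NB]
Op 5: route key 4: smallest pos >= 4 is 71 -> NB
Op 6: add NC@84 -> ring=[71:NB,84:NC]
Op 7: remove NC -> ring=[71:NB]
Op 8: add ND@91 -> ring=[71:NB,91:ND]
Op 9: remove NB -> ring=[91:ND]
Op 10: route key 64: smallest pos >= 64 is 91 -> ND
Op 11: route key 34: smallest pos >= 34 is 91 -> ND
Op 12: add NE@20 -> ring=[20:NE,91:ND]

Answer: NA NB ND ND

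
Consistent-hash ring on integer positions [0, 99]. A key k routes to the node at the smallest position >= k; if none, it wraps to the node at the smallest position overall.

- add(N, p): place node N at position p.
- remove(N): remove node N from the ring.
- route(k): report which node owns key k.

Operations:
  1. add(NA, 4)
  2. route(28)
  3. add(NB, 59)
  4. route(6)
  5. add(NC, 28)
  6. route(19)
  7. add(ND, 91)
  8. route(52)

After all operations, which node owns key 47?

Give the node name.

Answer: NB

Derivation:
Op 1: add NA@4 -> ring=[4:NA]
Op 2: route key 28: none >= 28, wrap to smallest pos 4 -> NA
Op 3: add NB@59 -> ring=[4:NA,59:NB]
Op 4: route key 6: smallest pos >= 6 is 59 -> NB
Op 5: add NC@28 -> ring=[4:NA,28:NC,59:NB]
Op 6: route key 19: smallest pos >= 19 is 28 -> NC
Op 7: add ND@91 -> ring=[4:NA,28:NC,59:NB,91:ND]
Op 8: route key 52: smallest pos >= 52 is 59 -> NB
Final route key 47: smallest pos >= 47 is 59 -> NB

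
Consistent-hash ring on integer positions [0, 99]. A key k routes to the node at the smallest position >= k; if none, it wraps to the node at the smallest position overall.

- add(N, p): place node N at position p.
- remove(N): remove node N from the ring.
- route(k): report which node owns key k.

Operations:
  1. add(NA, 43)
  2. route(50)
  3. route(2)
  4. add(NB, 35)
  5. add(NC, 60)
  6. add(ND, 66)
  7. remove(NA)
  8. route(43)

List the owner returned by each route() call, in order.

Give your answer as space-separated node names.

Answer: NA NA NC

Derivation:
Op 1: add NA@43 -> ring=[43:NA]
Op 2: route key 50: none >= 50, wrap to smallest pos 43 -> NA
Op 3: route key 2: smallest pos >= 2 is 43 -> NA
Op 4: add NB@35 -> ring=[35:NB,43:NA]
Op 5: add NC@60 -> ring=[35:NB,43:NA,60:NC]
Op 6: add ND@66 -> ring=[35:NB,43:NA,60:NC,66:ND]
Op 7: remove NA -> ring=[35:NB,60:NC,66:ND]
Op 8: route key 43: smallest pos >= 43 is 60 -> NC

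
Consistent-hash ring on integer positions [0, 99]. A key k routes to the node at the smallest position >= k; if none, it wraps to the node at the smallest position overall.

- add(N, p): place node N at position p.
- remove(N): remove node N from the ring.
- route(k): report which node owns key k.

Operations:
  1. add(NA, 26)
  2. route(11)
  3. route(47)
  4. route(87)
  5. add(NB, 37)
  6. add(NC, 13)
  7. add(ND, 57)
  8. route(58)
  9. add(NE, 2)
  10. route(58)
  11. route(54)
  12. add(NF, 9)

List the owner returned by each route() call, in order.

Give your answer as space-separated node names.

Op 1: add NA@26 -> ring=[26:NA]
Op 2: route key 11: smallest pos >= 11 is 26 -> NA
Op 3: route key 47: none >= 47, wrap to smallest pos 26 -> NA
Op 4: route key 87: none >= 87, wrap to smallest pos 26 -> NA
Op 5: add NB@37 -> ring=[26:NA,37:NB]
Op 6: add NC@13 -> ring=[13:NC,26:NA,37:NB]
Op 7: add ND@57 -> ring=[13:NC,26:NA,37:NB,57:ND]
Op 8: route key 58: none >= 58, wrap to smallest pos 13 -> NC
Op 9: add NE@2 -> ring=[2:NE,13:NC,26:NA,37:NB,57:ND]
Op 10: route key 58: none >= 58, wrap to smallest pos 2 -> NE
Op 11: route key 54: smallest pos >= 54 is 57 -> ND
Op 12: add NF@9 -> ring=[2:NE,9:NF,13:NC,26:NA,37:NB,57:ND]

Answer: NA NA NA NC NE ND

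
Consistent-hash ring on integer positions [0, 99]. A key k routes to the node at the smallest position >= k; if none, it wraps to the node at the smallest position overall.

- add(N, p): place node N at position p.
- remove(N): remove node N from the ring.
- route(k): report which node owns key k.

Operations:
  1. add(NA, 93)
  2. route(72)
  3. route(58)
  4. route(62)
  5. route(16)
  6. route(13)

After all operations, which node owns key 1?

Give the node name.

Op 1: add NA@93 -> ring=[93:NA]
Op 2: route key 72: smallest pos >= 72 is 93 -> NA
Op 3: route key 58: smallest pos >= 58 is 93 -> NA
Op 4: route key 62: smallest pos >= 62 is 93 -> NA
Op 5: route key 16: smallest pos >= 16 is 93 -> NA
Op 6: route key 13: smallest pos >= 13 is 93 -> NA
Final route key 1: smallest pos >= 1 is 93 -> NA

Answer: NA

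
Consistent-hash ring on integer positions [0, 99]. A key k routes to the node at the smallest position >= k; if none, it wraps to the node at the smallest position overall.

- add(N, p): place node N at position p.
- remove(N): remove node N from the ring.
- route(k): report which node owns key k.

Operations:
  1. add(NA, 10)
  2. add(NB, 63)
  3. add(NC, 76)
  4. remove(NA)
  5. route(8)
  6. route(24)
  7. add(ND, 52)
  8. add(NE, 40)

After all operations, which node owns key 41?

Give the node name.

Op 1: add NA@10 -> ring=[10:NA]
Op 2: add NB@63 -> ring=[10:NA,63:NB]
Op 3: add NC@76 -> ring=[10:NA,63:NB,76:NC]
Op 4: remove NA -> ring=[63:NB,76:NC]
Op 5: route key 8: smallest pos >= 8 is 63 -> NB
Op 6: route key 24: smallest pos >= 24 is 63 -> NB
Op 7: add ND@52 -> ring=[52:ND,63:NB,76:NC]
Op 8: add NE@40 -> ring=[40:NE,52:ND,63:NB,76:NC]
Final route key 41: smallest pos >= 41 is 52 -> ND

Answer: ND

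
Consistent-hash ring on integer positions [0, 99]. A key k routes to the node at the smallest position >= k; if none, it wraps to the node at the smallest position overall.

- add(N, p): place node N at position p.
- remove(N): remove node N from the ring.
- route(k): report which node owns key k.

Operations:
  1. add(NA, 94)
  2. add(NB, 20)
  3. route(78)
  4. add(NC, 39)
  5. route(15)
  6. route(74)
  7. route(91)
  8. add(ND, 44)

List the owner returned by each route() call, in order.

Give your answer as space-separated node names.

Op 1: add NA@94 -> ring=[94:NA]
Op 2: add NB@20 -> ring=[20:NB,94:NA]
Op 3: route key 78: smallest pos >= 78 is 94 -> NA
Op 4: add NC@39 -> ring=[20:NB,39:NC,94:NA]
Op 5: route key 15: smallest pos >= 15 is 20 -> NB
Op 6: route key 74: smallest pos >= 74 is 94 -> NA
Op 7: route key 91: smallest pos >= 91 is 94 -> NA
Op 8: add ND@44 -> ring=[20:NB,39:NC,44:ND,94:NA]

Answer: NA NB NA NA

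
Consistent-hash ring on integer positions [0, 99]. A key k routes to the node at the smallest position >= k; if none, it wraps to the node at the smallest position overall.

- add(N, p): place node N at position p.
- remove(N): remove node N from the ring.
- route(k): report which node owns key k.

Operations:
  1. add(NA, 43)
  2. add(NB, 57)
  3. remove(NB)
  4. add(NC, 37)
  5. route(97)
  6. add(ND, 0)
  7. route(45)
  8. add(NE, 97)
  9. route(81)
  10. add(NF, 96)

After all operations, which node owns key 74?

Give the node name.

Answer: NF

Derivation:
Op 1: add NA@43 -> ring=[43:NA]
Op 2: add NB@57 -> ring=[43:NA,57:NB]
Op 3: remove NB -> ring=[43:NA]
Op 4: add NC@37 -> ring=[37:NC,43:NA]
Op 5: route key 97: none >= 97, wrap to smallest pos 37 -> NC
Op 6: add ND@0 -> ring=[0:ND,37:NC,43:NA]
Op 7: route key 45: none >= 45, wrap to smallest pos 0 -> ND
Op 8: add NE@97 -> ring=[0:ND,37:NC,43:NA,97:NE]
Op 9: route key 81: smallest pos >= 81 is 97 -> NE
Op 10: add NF@96 -> ring=[0:ND,37:NC,43:NA,96:NF,97:NE]
Final route key 74: smallest pos >= 74 is 96 -> NF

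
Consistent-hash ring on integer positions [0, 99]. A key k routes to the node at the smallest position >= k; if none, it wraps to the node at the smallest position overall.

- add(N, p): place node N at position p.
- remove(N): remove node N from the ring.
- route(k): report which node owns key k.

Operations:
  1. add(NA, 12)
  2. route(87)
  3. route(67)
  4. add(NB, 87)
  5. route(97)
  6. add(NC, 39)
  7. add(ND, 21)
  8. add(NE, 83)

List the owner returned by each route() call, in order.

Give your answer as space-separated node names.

Answer: NA NA NA

Derivation:
Op 1: add NA@12 -> ring=[12:NA]
Op 2: route key 87: none >= 87, wrap to smallest pos 12 -> NA
Op 3: route key 67: none >= 67, wrap to smallest pos 12 -> NA
Op 4: add NB@87 -> ring=[12:NA,87:NB]
Op 5: route key 97: none >= 97, wrap to smallest pos 12 -> NA
Op 6: add NC@39 -> ring=[12:NA,39:NC,87:NB]
Op 7: add ND@21 -> ring=[12:NA,21:ND,39:NC,87:NB]
Op 8: add NE@83 -> ring=[12:NA,21:ND,39:NC,83:NE,87:NB]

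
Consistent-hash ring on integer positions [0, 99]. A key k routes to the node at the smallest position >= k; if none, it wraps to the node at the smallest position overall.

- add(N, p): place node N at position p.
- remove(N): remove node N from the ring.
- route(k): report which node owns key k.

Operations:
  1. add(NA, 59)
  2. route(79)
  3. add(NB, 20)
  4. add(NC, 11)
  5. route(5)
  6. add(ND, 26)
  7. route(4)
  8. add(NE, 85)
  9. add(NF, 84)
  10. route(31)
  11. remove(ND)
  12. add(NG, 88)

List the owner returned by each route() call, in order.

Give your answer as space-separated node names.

Answer: NA NC NC NA

Derivation:
Op 1: add NA@59 -> ring=[59:NA]
Op 2: route key 79: none >= 79, wrap to smallest pos 59 -> NA
Op 3: add NB@20 -> ring=[20:NB,59:NA]
Op 4: add NC@11 -> ring=[11:NC,20:NB,59:NA]
Op 5: route key 5: smallest pos >= 5 is 11 -> NC
Op 6: add ND@26 -> ring=[11:NC,20:NB,26:ND,59:NA]
Op 7: route key 4: smallest pos >= 4 is 11 -> NC
Op 8: add NE@85 -> ring=[11:NC,20:NB,26:ND,59:NA,85:NE]
Op 9: add NF@84 -> ring=[11:NC,20:NB,26:ND,59:NA,84:NF,85:NE]
Op 10: route key 31: smallest pos >= 31 is 59 -> NA
Op 11: remove ND -> ring=[11:NC,20:NB,59:NA,84:NF,85:NE]
Op 12: add NG@88 -> ring=[11:NC,20:NB,59:NA,84:NF,85:NE,88:NG]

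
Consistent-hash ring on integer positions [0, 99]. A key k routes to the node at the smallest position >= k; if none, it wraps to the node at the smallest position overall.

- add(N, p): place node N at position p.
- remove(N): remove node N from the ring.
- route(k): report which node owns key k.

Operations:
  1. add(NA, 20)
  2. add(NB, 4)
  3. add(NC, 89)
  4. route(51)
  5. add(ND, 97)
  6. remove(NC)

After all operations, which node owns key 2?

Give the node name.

Op 1: add NA@20 -> ring=[20:NA]
Op 2: add NB@4 -> ring=[4:NB,20:NA]
Op 3: add NC@89 -> ring=[4:NB,20:NA,89:NC]
Op 4: route key 51: smallest pos >= 51 is 89 -> NC
Op 5: add ND@97 -> ring=[4:NB,20:NA,89:NC,97:ND]
Op 6: remove NC -> ring=[4:NB,20:NA,97:ND]
Final route key 2: smallest pos >= 2 is 4 -> NB

Answer: NB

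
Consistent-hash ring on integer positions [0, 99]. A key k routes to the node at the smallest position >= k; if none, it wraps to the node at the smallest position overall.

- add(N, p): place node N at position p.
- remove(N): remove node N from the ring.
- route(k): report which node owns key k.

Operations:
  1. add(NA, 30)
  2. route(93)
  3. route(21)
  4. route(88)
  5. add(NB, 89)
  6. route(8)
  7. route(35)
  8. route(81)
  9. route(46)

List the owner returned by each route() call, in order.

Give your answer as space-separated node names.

Answer: NA NA NA NA NB NB NB

Derivation:
Op 1: add NA@30 -> ring=[30:NA]
Op 2: route key 93: none >= 93, wrap to smallest pos 30 -> NA
Op 3: route key 21: smallest pos >= 21 is 30 -> NA
Op 4: route key 88: none >= 88, wrap to smallest pos 30 -> NA
Op 5: add NB@89 -> ring=[30:NA,89:NB]
Op 6: route key 8: smallest pos >= 8 is 30 -> NA
Op 7: route key 35: smallest pos >= 35 is 89 -> NB
Op 8: route key 81: smallest pos >= 81 is 89 -> NB
Op 9: route key 46: smallest pos >= 46 is 89 -> NB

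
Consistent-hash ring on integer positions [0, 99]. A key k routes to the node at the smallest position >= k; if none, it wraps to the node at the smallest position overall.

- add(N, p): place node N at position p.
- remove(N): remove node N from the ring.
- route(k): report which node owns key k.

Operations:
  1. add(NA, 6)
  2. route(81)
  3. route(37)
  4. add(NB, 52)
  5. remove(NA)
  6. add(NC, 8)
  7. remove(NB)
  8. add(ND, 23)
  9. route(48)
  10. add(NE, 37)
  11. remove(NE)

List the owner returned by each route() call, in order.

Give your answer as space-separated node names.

Op 1: add NA@6 -> ring=[6:NA]
Op 2: route key 81: none >= 81, wrap to smallest pos 6 -> NA
Op 3: route key 37: none >= 37, wrap to smallest pos 6 -> NA
Op 4: add NB@52 -> ring=[6:NA,52:NB]
Op 5: remove NA -> ring=[52:NB]
Op 6: add NC@8 -> ring=[8:NC,52:NB]
Op 7: remove NB -> ring=[8:NC]
Op 8: add ND@23 -> ring=[8:NC,23:ND]
Op 9: route key 48: none >= 48, wrap to smallest pos 8 -> NC
Op 10: add NE@37 -> ring=[8:NC,23:ND,37:NE]
Op 11: remove NE -> ring=[8:NC,23:ND]

Answer: NA NA NC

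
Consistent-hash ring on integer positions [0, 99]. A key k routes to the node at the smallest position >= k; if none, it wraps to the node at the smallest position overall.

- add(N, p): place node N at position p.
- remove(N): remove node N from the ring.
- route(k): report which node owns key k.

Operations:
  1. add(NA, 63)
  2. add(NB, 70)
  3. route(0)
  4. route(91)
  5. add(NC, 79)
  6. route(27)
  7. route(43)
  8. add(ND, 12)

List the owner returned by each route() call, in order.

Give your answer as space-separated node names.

Answer: NA NA NA NA

Derivation:
Op 1: add NA@63 -> ring=[63:NA]
Op 2: add NB@70 -> ring=[63:NA,70:NB]
Op 3: route key 0: smallest pos >= 0 is 63 -> NA
Op 4: route key 91: none >= 91, wrap to smallest pos 63 -> NA
Op 5: add NC@79 -> ring=[63:NA,70:NB,79:NC]
Op 6: route key 27: smallest pos >= 27 is 63 -> NA
Op 7: route key 43: smallest pos >= 43 is 63 -> NA
Op 8: add ND@12 -> ring=[12:ND,63:NA,70:NB,79:NC]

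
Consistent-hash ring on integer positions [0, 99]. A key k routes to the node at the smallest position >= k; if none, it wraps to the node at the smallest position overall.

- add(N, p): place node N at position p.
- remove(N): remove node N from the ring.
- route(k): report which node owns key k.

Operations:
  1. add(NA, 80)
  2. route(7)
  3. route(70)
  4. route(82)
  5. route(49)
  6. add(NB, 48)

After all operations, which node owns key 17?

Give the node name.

Answer: NB

Derivation:
Op 1: add NA@80 -> ring=[80:NA]
Op 2: route key 7: smallest pos >= 7 is 80 -> NA
Op 3: route key 70: smallest pos >= 70 is 80 -> NA
Op 4: route key 82: none >= 82, wrap to smallest pos 80 -> NA
Op 5: route key 49: smallest pos >= 49 is 80 -> NA
Op 6: add NB@48 -> ring=[48:NB,80:NA]
Final route key 17: smallest pos >= 17 is 48 -> NB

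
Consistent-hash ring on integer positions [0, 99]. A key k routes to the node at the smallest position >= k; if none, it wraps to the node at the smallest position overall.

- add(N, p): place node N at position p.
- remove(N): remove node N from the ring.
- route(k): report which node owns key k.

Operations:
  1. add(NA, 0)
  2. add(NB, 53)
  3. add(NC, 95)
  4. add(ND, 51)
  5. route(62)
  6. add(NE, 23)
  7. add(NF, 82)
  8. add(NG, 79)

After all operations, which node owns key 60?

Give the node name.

Op 1: add NA@0 -> ring=[0:NA]
Op 2: add NB@53 -> ring=[0:NA,53:NB]
Op 3: add NC@95 -> ring=[0:NA,53:NB,95:NC]
Op 4: add ND@51 -> ring=[0:NA,51:ND,53:NB,95:NC]
Op 5: route key 62: smallest pos >= 62 is 95 -> NC
Op 6: add NE@23 -> ring=[0:NA,23:NE,51:ND,53:NB,95:NC]
Op 7: add NF@82 -> ring=[0:NA,23:NE,51:ND,53:NB,82:NF,95:NC]
Op 8: add NG@79 -> ring=[0:NA,23:NE,51:ND,53:NB,79:NG,82:NF,95:NC]
Final route key 60: smallest pos >= 60 is 79 -> NG

Answer: NG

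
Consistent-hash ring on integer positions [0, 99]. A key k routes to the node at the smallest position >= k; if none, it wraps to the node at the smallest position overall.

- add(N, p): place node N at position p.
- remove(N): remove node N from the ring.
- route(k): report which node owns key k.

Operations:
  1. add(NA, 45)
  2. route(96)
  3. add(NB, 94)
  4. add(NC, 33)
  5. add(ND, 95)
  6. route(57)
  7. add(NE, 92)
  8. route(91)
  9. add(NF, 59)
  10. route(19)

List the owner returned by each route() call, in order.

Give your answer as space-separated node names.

Op 1: add NA@45 -> ring=[45:NA]
Op 2: route key 96: none >= 96, wrap to smallest pos 45 -> NA
Op 3: add NB@94 -> ring=[45:NA,94:NB]
Op 4: add NC@33 -> ring=[33:NC,45:NA,94:NB]
Op 5: add ND@95 -> ring=[33:NC,45:NA,94:NB,95:ND]
Op 6: route key 57: smallest pos >= 57 is 94 -> NB
Op 7: add NE@92 -> ring=[33:NC,45:NA,92:NE,94:NB,95:ND]
Op 8: route key 91: smallest pos >= 91 is 92 -> NE
Op 9: add NF@59 -> ring=[33:NC,45:NA,59:NF,92:NE,94:NB,95:ND]
Op 10: route key 19: smallest pos >= 19 is 33 -> NC

Answer: NA NB NE NC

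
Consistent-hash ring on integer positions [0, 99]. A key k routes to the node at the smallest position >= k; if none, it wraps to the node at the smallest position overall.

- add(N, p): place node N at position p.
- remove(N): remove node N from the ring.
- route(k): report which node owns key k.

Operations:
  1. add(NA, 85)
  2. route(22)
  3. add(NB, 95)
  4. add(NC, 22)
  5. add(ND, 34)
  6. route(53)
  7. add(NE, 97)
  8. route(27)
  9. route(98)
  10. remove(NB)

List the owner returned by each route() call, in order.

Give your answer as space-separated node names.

Op 1: add NA@85 -> ring=[85:NA]
Op 2: route key 22: smallest pos >= 22 is 85 -> NA
Op 3: add NB@95 -> ring=[85:NA,95:NB]
Op 4: add NC@22 -> ring=[22:NC,85:NA,95:NB]
Op 5: add ND@34 -> ring=[22:NC,34:ND,85:NA,95:NB]
Op 6: route key 53: smallest pos >= 53 is 85 -> NA
Op 7: add NE@97 -> ring=[22:NC,34:ND,85:NA,95:NB,97:NE]
Op 8: route key 27: smallest pos >= 27 is 34 -> ND
Op 9: route key 98: none >= 98, wrap to smallest pos 22 -> NC
Op 10: remove NB -> ring=[22:NC,34:ND,85:NA,97:NE]

Answer: NA NA ND NC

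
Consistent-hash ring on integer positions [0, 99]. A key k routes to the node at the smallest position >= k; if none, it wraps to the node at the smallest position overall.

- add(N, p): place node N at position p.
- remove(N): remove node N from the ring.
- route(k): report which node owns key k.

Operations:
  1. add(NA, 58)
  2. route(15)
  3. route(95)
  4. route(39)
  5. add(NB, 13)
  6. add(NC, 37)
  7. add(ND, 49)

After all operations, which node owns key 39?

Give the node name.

Op 1: add NA@58 -> ring=[58:NA]
Op 2: route key 15: smallest pos >= 15 is 58 -> NA
Op 3: route key 95: none >= 95, wrap to smallest pos 58 -> NA
Op 4: route key 39: smallest pos >= 39 is 58 -> NA
Op 5: add NB@13 -> ring=[13:NB,58:NA]
Op 6: add NC@37 -> ring=[13:NB,37:NC,58:NA]
Op 7: add ND@49 -> ring=[13:NB,37:NC,49:ND,58:NA]
Final route key 39: smallest pos >= 39 is 49 -> ND

Answer: ND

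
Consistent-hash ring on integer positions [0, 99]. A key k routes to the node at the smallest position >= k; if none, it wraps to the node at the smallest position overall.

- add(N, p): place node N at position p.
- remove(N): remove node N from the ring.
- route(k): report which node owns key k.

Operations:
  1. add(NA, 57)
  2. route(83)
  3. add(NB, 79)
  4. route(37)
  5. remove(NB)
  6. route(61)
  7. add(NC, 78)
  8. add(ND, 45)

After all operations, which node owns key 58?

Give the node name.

Answer: NC

Derivation:
Op 1: add NA@57 -> ring=[57:NA]
Op 2: route key 83: none >= 83, wrap to smallest pos 57 -> NA
Op 3: add NB@79 -> ring=[57:NA,79:NB]
Op 4: route key 37: smallest pos >= 37 is 57 -> NA
Op 5: remove NB -> ring=[57:NA]
Op 6: route key 61: none >= 61, wrap to smallest pos 57 -> NA
Op 7: add NC@78 -> ring=[57:NA,78:NC]
Op 8: add ND@45 -> ring=[45:ND,57:NA,78:NC]
Final route key 58: smallest pos >= 58 is 78 -> NC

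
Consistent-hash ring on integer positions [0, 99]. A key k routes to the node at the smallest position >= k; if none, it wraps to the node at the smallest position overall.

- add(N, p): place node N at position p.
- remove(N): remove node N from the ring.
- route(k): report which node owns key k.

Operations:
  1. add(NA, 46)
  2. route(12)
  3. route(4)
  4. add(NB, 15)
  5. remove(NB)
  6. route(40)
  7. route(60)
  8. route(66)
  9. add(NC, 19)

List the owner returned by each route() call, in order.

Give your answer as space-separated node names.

Op 1: add NA@46 -> ring=[46:NA]
Op 2: route key 12: smallest pos >= 12 is 46 -> NA
Op 3: route key 4: smallest pos >= 4 is 46 -> NA
Op 4: add NB@15 -> ring=[15:NB,46:NA]
Op 5: remove NB -> ring=[46:NA]
Op 6: route key 40: smallest pos >= 40 is 46 -> NA
Op 7: route key 60: none >= 60, wrap to smallest pos 46 -> NA
Op 8: route key 66: none >= 66, wrap to smallest pos 46 -> NA
Op 9: add NC@19 -> ring=[19:NC,46:NA]

Answer: NA NA NA NA NA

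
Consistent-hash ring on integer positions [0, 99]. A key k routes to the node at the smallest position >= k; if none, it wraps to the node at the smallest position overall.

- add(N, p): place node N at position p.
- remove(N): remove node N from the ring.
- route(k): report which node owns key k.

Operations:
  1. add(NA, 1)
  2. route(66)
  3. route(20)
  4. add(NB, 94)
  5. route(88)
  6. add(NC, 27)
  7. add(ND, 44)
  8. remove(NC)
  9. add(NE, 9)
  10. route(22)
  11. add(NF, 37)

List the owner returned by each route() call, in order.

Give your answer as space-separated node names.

Op 1: add NA@1 -> ring=[1:NA]
Op 2: route key 66: none >= 66, wrap to smallest pos 1 -> NA
Op 3: route key 20: none >= 20, wrap to smallest pos 1 -> NA
Op 4: add NB@94 -> ring=[1:NA,94:NB]
Op 5: route key 88: smallest pos >= 88 is 94 -> NB
Op 6: add NC@27 -> ring=[1:NA,27:NC,94:NB]
Op 7: add ND@44 -> ring=[1:NA,27:NC,44:ND,94:NB]
Op 8: remove NC -> ring=[1:NA,44:ND,94:NB]
Op 9: add NE@9 -> ring=[1:NA,9:NE,44:ND,94:NB]
Op 10: route key 22: smallest pos >= 22 is 44 -> ND
Op 11: add NF@37 -> ring=[1:NA,9:NE,37:NF,44:ND,94:NB]

Answer: NA NA NB ND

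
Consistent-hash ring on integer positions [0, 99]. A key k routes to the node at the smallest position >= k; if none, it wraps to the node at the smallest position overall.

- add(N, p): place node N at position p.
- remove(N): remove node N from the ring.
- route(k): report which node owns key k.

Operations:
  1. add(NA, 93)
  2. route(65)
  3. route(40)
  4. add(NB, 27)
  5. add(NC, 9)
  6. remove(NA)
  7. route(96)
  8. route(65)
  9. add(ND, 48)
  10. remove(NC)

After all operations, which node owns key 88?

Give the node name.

Op 1: add NA@93 -> ring=[93:NA]
Op 2: route key 65: smallest pos >= 65 is 93 -> NA
Op 3: route key 40: smallest pos >= 40 is 93 -> NA
Op 4: add NB@27 -> ring=[27:NB,93:NA]
Op 5: add NC@9 -> ring=[9:NC,27:NB,93:NA]
Op 6: remove NA -> ring=[9:NC,27:NB]
Op 7: route key 96: none >= 96, wrap to smallest pos 9 -> NC
Op 8: route key 65: none >= 65, wrap to smallest pos 9 -> NC
Op 9: add ND@48 -> ring=[9:NC,27:NB,48:ND]
Op 10: remove NC -> ring=[27:NB,48:ND]
Final route key 88: none >= 88, wrap to smallest pos 27 -> NB

Answer: NB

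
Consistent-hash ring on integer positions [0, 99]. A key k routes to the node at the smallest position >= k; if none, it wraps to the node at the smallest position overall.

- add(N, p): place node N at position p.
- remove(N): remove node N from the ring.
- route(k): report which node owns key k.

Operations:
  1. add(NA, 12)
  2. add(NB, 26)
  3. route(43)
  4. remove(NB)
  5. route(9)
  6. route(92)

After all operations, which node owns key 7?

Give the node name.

Op 1: add NA@12 -> ring=[12:NA]
Op 2: add NB@26 -> ring=[12:NA,26:NB]
Op 3: route key 43: none >= 43, wrap to smallest pos 12 -> NA
Op 4: remove NB -> ring=[12:NA]
Op 5: route key 9: smallest pos >= 9 is 12 -> NA
Op 6: route key 92: none >= 92, wrap to smallest pos 12 -> NA
Final route key 7: smallest pos >= 7 is 12 -> NA

Answer: NA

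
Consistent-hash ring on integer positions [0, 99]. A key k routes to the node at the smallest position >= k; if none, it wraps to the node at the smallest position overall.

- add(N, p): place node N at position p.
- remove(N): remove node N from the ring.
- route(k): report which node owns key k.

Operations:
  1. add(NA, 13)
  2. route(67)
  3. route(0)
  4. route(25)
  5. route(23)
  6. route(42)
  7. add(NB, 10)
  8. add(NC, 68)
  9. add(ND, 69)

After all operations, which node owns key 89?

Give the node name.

Answer: NB

Derivation:
Op 1: add NA@13 -> ring=[13:NA]
Op 2: route key 67: none >= 67, wrap to smallest pos 13 -> NA
Op 3: route key 0: smallest pos >= 0 is 13 -> NA
Op 4: route key 25: none >= 25, wrap to smallest pos 13 -> NA
Op 5: route key 23: none >= 23, wrap to smallest pos 13 -> NA
Op 6: route key 42: none >= 42, wrap to smallest pos 13 -> NA
Op 7: add NB@10 -> ring=[10:NB,13:NA]
Op 8: add NC@68 -> ring=[10:NB,13:NA,68:NC]
Op 9: add ND@69 -> ring=[10:NB,13:NA,68:NC,69:ND]
Final route key 89: none >= 89, wrap to smallest pos 10 -> NB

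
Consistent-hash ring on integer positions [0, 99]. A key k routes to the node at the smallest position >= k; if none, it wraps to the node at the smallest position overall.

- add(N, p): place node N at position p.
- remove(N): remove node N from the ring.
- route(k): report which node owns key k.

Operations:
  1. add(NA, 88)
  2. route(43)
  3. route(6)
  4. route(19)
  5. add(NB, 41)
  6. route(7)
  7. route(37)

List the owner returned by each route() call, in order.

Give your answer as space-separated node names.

Op 1: add NA@88 -> ring=[88:NA]
Op 2: route key 43: smallest pos >= 43 is 88 -> NA
Op 3: route key 6: smallest pos >= 6 is 88 -> NA
Op 4: route key 19: smallest pos >= 19 is 88 -> NA
Op 5: add NB@41 -> ring=[41:NB,88:NA]
Op 6: route key 7: smallest pos >= 7 is 41 -> NB
Op 7: route key 37: smallest pos >= 37 is 41 -> NB

Answer: NA NA NA NB NB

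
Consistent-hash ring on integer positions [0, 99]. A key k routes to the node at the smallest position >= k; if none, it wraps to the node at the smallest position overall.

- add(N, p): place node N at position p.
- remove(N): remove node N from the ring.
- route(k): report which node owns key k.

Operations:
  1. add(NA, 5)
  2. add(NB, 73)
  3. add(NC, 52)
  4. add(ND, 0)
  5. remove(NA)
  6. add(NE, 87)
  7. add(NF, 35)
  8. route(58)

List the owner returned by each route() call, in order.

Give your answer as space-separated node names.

Answer: NB

Derivation:
Op 1: add NA@5 -> ring=[5:NA]
Op 2: add NB@73 -> ring=[5:NA,73:NB]
Op 3: add NC@52 -> ring=[5:NA,52:NC,73:NB]
Op 4: add ND@0 -> ring=[0:ND,5:NA,52:NC,73:NB]
Op 5: remove NA -> ring=[0:ND,52:NC,73:NB]
Op 6: add NE@87 -> ring=[0:ND,52:NC,73:NB,87:NE]
Op 7: add NF@35 -> ring=[0:ND,35:NF,52:NC,73:NB,87:NE]
Op 8: route key 58: smallest pos >= 58 is 73 -> NB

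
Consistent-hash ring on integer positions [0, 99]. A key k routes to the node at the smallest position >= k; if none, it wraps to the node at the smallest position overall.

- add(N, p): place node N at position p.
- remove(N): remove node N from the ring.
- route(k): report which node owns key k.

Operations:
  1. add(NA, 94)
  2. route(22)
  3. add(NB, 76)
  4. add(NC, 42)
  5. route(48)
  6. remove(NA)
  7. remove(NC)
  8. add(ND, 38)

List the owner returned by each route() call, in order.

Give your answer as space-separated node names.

Op 1: add NA@94 -> ring=[94:NA]
Op 2: route key 22: smallest pos >= 22 is 94 -> NA
Op 3: add NB@76 -> ring=[76:NB,94:NA]
Op 4: add NC@42 -> ring=[42:NC,76:NB,94:NA]
Op 5: route key 48: smallest pos >= 48 is 76 -> NB
Op 6: remove NA -> ring=[42:NC,76:NB]
Op 7: remove NC -> ring=[76:NB]
Op 8: add ND@38 -> ring=[38:ND,76:NB]

Answer: NA NB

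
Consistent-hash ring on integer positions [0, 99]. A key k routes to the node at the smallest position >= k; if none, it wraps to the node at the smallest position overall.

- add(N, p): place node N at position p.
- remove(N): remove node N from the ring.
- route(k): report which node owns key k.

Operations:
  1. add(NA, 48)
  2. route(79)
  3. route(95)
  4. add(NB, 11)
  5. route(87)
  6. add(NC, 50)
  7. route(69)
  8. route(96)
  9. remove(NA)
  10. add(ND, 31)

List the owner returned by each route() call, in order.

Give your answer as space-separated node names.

Answer: NA NA NB NB NB

Derivation:
Op 1: add NA@48 -> ring=[48:NA]
Op 2: route key 79: none >= 79, wrap to smallest pos 48 -> NA
Op 3: route key 95: none >= 95, wrap to smallest pos 48 -> NA
Op 4: add NB@11 -> ring=[11:NB,48:NA]
Op 5: route key 87: none >= 87, wrap to smallest pos 11 -> NB
Op 6: add NC@50 -> ring=[11:NB,48:NA,50:NC]
Op 7: route key 69: none >= 69, wrap to smallest pos 11 -> NB
Op 8: route key 96: none >= 96, wrap to smallest pos 11 -> NB
Op 9: remove NA -> ring=[11:NB,50:NC]
Op 10: add ND@31 -> ring=[11:NB,31:ND,50:NC]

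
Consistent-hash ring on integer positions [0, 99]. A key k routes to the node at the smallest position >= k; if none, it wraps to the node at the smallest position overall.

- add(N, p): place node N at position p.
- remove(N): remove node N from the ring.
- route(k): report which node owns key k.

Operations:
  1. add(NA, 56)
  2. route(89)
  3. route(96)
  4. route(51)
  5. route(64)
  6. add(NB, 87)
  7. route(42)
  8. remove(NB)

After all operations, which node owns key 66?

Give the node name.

Op 1: add NA@56 -> ring=[56:NA]
Op 2: route key 89: none >= 89, wrap to smallest pos 56 -> NA
Op 3: route key 96: none >= 96, wrap to smallest pos 56 -> NA
Op 4: route key 51: smallest pos >= 51 is 56 -> NA
Op 5: route key 64: none >= 64, wrap to smallest pos 56 -> NA
Op 6: add NB@87 -> ring=[56:NA,87:NB]
Op 7: route key 42: smallest pos >= 42 is 56 -> NA
Op 8: remove NB -> ring=[56:NA]
Final route key 66: none >= 66, wrap to smallest pos 56 -> NA

Answer: NA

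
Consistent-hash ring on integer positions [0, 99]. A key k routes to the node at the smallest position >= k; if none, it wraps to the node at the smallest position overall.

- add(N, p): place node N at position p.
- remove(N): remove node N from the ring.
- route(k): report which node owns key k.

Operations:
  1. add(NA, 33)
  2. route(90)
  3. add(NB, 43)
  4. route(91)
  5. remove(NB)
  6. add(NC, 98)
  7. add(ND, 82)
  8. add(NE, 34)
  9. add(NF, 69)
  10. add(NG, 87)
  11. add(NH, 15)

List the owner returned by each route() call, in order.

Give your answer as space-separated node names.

Answer: NA NA

Derivation:
Op 1: add NA@33 -> ring=[33:NA]
Op 2: route key 90: none >= 90, wrap to smallest pos 33 -> NA
Op 3: add NB@43 -> ring=[33:NA,43:NB]
Op 4: route key 91: none >= 91, wrap to smallest pos 33 -> NA
Op 5: remove NB -> ring=[33:NA]
Op 6: add NC@98 -> ring=[33:NA,98:NC]
Op 7: add ND@82 -> ring=[33:NA,82:ND,98:NC]
Op 8: add NE@34 -> ring=[33:NA,34:NE,82:ND,98:NC]
Op 9: add NF@69 -> ring=[33:NA,34:NE,69:NF,82:ND,98:NC]
Op 10: add NG@87 -> ring=[33:NA,34:NE,69:NF,82:ND,87:NG,98:NC]
Op 11: add NH@15 -> ring=[15:NH,33:NA,34:NE,69:NF,82:ND,87:NG,98:NC]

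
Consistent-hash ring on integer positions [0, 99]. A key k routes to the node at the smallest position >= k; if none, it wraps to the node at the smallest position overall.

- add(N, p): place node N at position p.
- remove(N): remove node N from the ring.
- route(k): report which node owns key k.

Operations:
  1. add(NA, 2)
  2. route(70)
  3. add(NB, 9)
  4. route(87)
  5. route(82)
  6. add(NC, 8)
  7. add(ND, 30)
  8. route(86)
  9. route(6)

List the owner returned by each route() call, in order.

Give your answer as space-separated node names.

Answer: NA NA NA NA NC

Derivation:
Op 1: add NA@2 -> ring=[2:NA]
Op 2: route key 70: none >= 70, wrap to smallest pos 2 -> NA
Op 3: add NB@9 -> ring=[2:NA,9:NB]
Op 4: route key 87: none >= 87, wrap to smallest pos 2 -> NA
Op 5: route key 82: none >= 82, wrap to smallest pos 2 -> NA
Op 6: add NC@8 -> ring=[2:NA,8:NC,9:NB]
Op 7: add ND@30 -> ring=[2:NA,8:NC,9:NB,30:ND]
Op 8: route key 86: none >= 86, wrap to smallest pos 2 -> NA
Op 9: route key 6: smallest pos >= 6 is 8 -> NC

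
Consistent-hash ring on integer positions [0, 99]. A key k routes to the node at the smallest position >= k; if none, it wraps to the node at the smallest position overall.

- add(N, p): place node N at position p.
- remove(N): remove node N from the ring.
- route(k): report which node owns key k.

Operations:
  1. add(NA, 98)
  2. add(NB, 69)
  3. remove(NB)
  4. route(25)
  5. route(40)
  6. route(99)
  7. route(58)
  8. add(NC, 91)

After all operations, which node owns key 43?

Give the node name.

Op 1: add NA@98 -> ring=[98:NA]
Op 2: add NB@69 -> ring=[69:NB,98:NA]
Op 3: remove NB -> ring=[98:NA]
Op 4: route key 25: smallest pos >= 25 is 98 -> NA
Op 5: route key 40: smallest pos >= 40 is 98 -> NA
Op 6: route key 99: none >= 99, wrap to smallest pos 98 -> NA
Op 7: route key 58: smallest pos >= 58 is 98 -> NA
Op 8: add NC@91 -> ring=[91:NC,98:NA]
Final route key 43: smallest pos >= 43 is 91 -> NC

Answer: NC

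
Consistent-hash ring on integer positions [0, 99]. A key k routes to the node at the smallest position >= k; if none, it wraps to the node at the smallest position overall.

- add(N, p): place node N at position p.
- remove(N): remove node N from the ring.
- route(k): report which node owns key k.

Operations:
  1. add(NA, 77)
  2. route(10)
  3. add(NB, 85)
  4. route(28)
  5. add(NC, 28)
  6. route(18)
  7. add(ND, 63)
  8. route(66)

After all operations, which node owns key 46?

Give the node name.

Op 1: add NA@77 -> ring=[77:NA]
Op 2: route key 10: smallest pos >= 10 is 77 -> NA
Op 3: add NB@85 -> ring=[77:NA,85:NB]
Op 4: route key 28: smallest pos >= 28 is 77 -> NA
Op 5: add NC@28 -> ring=[28:NC,77:NA,85:NB]
Op 6: route key 18: smallest pos >= 18 is 28 -> NC
Op 7: add ND@63 -> ring=[28:NC,63:ND,77:NA,85:NB]
Op 8: route key 66: smallest pos >= 66 is 77 -> NA
Final route key 46: smallest pos >= 46 is 63 -> ND

Answer: ND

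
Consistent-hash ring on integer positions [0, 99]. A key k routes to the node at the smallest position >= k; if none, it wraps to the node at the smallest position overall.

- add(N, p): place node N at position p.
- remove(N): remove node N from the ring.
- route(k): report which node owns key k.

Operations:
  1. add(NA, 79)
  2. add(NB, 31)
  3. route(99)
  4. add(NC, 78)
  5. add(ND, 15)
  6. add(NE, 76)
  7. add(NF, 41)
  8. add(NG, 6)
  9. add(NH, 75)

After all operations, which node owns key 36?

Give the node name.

Answer: NF

Derivation:
Op 1: add NA@79 -> ring=[79:NA]
Op 2: add NB@31 -> ring=[31:NB,79:NA]
Op 3: route key 99: none >= 99, wrap to smallest pos 31 -> NB
Op 4: add NC@78 -> ring=[31:NB,78:NC,79:NA]
Op 5: add ND@15 -> ring=[15:ND,31:NB,78:NC,79:NA]
Op 6: add NE@76 -> ring=[15:ND,31:NB,76:NE,78:NC,79:NA]
Op 7: add NF@41 -> ring=[15:ND,31:NB,41:NF,76:NE,78:NC,79:NA]
Op 8: add NG@6 -> ring=[6:NG,15:ND,31:NB,41:NF,76:NE,78:NC,79:NA]
Op 9: add NH@75 -> ring=[6:NG,15:ND,31:NB,41:NF,75:NH,76:NE,78:NC,79:NA]
Final route key 36: smallest pos >= 36 is 41 -> NF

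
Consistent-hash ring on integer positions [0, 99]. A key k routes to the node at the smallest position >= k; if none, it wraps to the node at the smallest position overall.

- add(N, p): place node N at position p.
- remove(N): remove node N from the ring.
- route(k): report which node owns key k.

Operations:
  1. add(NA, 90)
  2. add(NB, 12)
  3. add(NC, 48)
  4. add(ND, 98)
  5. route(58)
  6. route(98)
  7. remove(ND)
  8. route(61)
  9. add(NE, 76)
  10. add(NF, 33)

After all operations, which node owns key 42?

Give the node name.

Op 1: add NA@90 -> ring=[90:NA]
Op 2: add NB@12 -> ring=[12:NB,90:NA]
Op 3: add NC@48 -> ring=[12:NB,48:NC,90:NA]
Op 4: add ND@98 -> ring=[12:NB,48:NC,90:NA,98:ND]
Op 5: route key 58: smallest pos >= 58 is 90 -> NA
Op 6: route key 98: smallest pos >= 98 is 98 -> ND
Op 7: remove ND -> ring=[12:NB,48:NC,90:NA]
Op 8: route key 61: smallest pos >= 61 is 90 -> NA
Op 9: add NE@76 -> ring=[12:NB,48:NC,76:NE,90:NA]
Op 10: add NF@33 -> ring=[12:NB,33:NF,48:NC,76:NE,90:NA]
Final route key 42: smallest pos >= 42 is 48 -> NC

Answer: NC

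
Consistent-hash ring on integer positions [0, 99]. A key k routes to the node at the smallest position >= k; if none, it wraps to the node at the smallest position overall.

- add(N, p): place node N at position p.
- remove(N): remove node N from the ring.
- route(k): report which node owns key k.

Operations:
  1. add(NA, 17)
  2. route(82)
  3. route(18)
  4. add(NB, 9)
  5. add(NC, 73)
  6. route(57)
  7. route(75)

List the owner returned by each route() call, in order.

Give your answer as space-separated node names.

Answer: NA NA NC NB

Derivation:
Op 1: add NA@17 -> ring=[17:NA]
Op 2: route key 82: none >= 82, wrap to smallest pos 17 -> NA
Op 3: route key 18: none >= 18, wrap to smallest pos 17 -> NA
Op 4: add NB@9 -> ring=[9:NB,17:NA]
Op 5: add NC@73 -> ring=[9:NB,17:NA,73:NC]
Op 6: route key 57: smallest pos >= 57 is 73 -> NC
Op 7: route key 75: none >= 75, wrap to smallest pos 9 -> NB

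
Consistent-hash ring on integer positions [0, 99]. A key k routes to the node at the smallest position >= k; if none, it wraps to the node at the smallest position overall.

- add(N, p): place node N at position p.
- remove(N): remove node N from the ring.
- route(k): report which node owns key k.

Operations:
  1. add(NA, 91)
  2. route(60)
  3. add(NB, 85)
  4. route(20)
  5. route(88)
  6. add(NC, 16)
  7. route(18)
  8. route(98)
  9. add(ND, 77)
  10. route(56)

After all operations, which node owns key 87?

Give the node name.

Op 1: add NA@91 -> ring=[91:NA]
Op 2: route key 60: smallest pos >= 60 is 91 -> NA
Op 3: add NB@85 -> ring=[85:NB,91:NA]
Op 4: route key 20: smallest pos >= 20 is 85 -> NB
Op 5: route key 88: smallest pos >= 88 is 91 -> NA
Op 6: add NC@16 -> ring=[16:NC,85:NB,91:NA]
Op 7: route key 18: smallest pos >= 18 is 85 -> NB
Op 8: route key 98: none >= 98, wrap to smallest pos 16 -> NC
Op 9: add ND@77 -> ring=[16:NC,77:ND,85:NB,91:NA]
Op 10: route key 56: smallest pos >= 56 is 77 -> ND
Final route key 87: smallest pos >= 87 is 91 -> NA

Answer: NA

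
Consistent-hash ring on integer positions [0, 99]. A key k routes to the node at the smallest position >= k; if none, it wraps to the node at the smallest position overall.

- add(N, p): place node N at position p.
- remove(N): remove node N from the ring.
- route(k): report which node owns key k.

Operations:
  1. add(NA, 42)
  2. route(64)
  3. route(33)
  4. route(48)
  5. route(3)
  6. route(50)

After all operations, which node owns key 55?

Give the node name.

Op 1: add NA@42 -> ring=[42:NA]
Op 2: route key 64: none >= 64, wrap to smallest pos 42 -> NA
Op 3: route key 33: smallest pos >= 33 is 42 -> NA
Op 4: route key 48: none >= 48, wrap to smallest pos 42 -> NA
Op 5: route key 3: smallest pos >= 3 is 42 -> NA
Op 6: route key 50: none >= 50, wrap to smallest pos 42 -> NA
Final route key 55: none >= 55, wrap to smallest pos 42 -> NA

Answer: NA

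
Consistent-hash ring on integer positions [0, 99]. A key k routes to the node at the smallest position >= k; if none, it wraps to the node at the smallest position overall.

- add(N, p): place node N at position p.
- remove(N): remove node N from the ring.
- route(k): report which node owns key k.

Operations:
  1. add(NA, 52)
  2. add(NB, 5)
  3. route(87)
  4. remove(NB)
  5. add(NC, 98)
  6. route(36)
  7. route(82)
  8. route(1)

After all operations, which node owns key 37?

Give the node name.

Op 1: add NA@52 -> ring=[52:NA]
Op 2: add NB@5 -> ring=[5:NB,52:NA]
Op 3: route key 87: none >= 87, wrap to smallest pos 5 -> NB
Op 4: remove NB -> ring=[52:NA]
Op 5: add NC@98 -> ring=[52:NA,98:NC]
Op 6: route key 36: smallest pos >= 36 is 52 -> NA
Op 7: route key 82: smallest pos >= 82 is 98 -> NC
Op 8: route key 1: smallest pos >= 1 is 52 -> NA
Final route key 37: smallest pos >= 37 is 52 -> NA

Answer: NA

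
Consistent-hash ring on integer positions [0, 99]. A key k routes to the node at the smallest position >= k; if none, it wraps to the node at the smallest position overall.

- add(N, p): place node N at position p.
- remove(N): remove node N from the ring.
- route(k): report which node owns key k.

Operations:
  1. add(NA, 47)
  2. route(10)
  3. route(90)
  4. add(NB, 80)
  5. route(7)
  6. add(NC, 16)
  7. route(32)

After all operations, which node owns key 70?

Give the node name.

Op 1: add NA@47 -> ring=[47:NA]
Op 2: route key 10: smallest pos >= 10 is 47 -> NA
Op 3: route key 90: none >= 90, wrap to smallest pos 47 -> NA
Op 4: add NB@80 -> ring=[47:NA,80:NB]
Op 5: route key 7: smallest pos >= 7 is 47 -> NA
Op 6: add NC@16 -> ring=[16:NC,47:NA,80:NB]
Op 7: route key 32: smallest pos >= 32 is 47 -> NA
Final route key 70: smallest pos >= 70 is 80 -> NB

Answer: NB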